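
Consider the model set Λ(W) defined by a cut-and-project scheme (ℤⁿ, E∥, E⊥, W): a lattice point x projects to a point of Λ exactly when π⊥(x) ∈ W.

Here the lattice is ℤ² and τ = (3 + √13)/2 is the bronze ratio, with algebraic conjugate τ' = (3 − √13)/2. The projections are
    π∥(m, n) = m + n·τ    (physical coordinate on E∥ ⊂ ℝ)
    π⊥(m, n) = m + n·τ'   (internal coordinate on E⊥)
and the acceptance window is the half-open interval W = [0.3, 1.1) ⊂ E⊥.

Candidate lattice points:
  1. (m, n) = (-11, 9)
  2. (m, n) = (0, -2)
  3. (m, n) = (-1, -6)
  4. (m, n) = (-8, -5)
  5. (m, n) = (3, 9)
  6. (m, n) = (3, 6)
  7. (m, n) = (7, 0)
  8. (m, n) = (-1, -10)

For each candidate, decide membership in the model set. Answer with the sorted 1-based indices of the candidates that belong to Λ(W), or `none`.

2, 3

τ' = (3−√13)/2 ≈ -0.302776.
#1 (-11,9): internal coord -11 + (9)·τ' = -13.724981; -13.724981 ∉ [0.3, 1.1) → out
#2 (0,-2): internal coord 0 + (-2)·τ' = +0.605551; +0.605551 ∈ [0.3, 1.1) → IN Λ
#3 (-1,-6): internal coord -1 + (-6)·τ' = +0.816654; +0.816654 ∈ [0.3, 1.1) → IN Λ
#4 (-8,-5): internal coord -8 + (-5)·τ' = -6.486122; -6.486122 ∉ [0.3, 1.1) → out
#5 (3,9): internal coord 3 + (9)·τ' = +0.275019; +0.275019 ∉ [0.3, 1.1) → out
#6 (3,6): internal coord 3 + (6)·τ' = +1.183346; +1.183346 ∉ [0.3, 1.1) → out
#7 (7,0): internal coord 7 + (0)·τ' = +7.000000; +7.000000 ∉ [0.3, 1.1) → out
#8 (-1,-10): internal coord -1 + (-10)·τ' = +2.027756; +2.027756 ∉ [0.3, 1.1) → out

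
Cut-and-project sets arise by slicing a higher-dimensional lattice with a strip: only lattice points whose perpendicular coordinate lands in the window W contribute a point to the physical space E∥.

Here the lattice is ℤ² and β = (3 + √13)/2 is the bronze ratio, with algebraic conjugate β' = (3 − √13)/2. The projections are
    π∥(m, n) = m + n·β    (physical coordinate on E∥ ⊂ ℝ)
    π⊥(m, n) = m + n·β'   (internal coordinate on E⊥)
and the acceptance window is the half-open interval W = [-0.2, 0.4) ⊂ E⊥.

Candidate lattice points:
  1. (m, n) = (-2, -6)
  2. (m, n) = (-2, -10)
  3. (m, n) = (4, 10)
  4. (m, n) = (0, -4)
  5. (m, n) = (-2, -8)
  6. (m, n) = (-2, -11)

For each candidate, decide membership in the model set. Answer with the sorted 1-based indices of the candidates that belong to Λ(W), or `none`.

Numerically β ≈ 3.302776 and β' = −1/β ≈ -0.302776.
candidate 1: (m,n)=(-2,-6) → π∥ = -2-6·β ≈ -21.816654, π⊥ = -2-6·β' ≈ -0.183346 ∈ [-0.2, 0.4) ⇒ IN Λ
candidate 2: (m,n)=(-2,-10) → π∥ = -2-10·β ≈ -35.027756, π⊥ = -2-10·β' ≈ 1.027756 ∉ [-0.2, 0.4) ⇒ out
candidate 3: (m,n)=(4,10) → π∥ = 4+10·β ≈ 37.027756, π⊥ = 4+10·β' ≈ 0.972244 ∉ [-0.2, 0.4) ⇒ out
candidate 4: (m,n)=(0,-4) → π∥ = 0-4·β ≈ -13.211103, π⊥ = 0-4·β' ≈ 1.211103 ∉ [-0.2, 0.4) ⇒ out
candidate 5: (m,n)=(-2,-8) → π∥ = -2-8·β ≈ -28.422205, π⊥ = -2-8·β' ≈ 0.422205 ∉ [-0.2, 0.4) ⇒ out
candidate 6: (m,n)=(-2,-11) → π∥ = -2-11·β ≈ -38.330532, π⊥ = -2-11·β' ≈ 1.330532 ∉ [-0.2, 0.4) ⇒ out

1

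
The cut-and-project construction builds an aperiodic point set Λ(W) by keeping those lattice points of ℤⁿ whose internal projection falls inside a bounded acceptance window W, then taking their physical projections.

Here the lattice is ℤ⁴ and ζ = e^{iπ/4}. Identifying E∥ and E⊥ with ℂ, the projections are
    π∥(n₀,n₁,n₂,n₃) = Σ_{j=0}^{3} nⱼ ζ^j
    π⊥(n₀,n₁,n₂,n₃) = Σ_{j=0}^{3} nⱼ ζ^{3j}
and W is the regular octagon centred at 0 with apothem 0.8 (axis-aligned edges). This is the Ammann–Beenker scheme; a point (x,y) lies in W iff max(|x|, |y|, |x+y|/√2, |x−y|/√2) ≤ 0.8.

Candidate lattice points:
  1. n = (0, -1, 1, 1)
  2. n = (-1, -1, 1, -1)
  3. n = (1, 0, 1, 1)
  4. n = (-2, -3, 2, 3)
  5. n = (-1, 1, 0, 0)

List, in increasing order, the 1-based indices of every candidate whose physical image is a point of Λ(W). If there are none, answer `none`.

none

Internal map: ζ^{3j} for j=0..3 gives (1,0), (−√2/2,√2/2), (0,−1), (√2/2,√2/2).
#1 (0, -1, 1, 1): internal (1.414214, -1.000000); octagon support 1.707107 vs apothem 0.8 → ∉ W
#2 (-1, -1, 1, -1): internal (-1.000000, -2.414214); octagon support 2.414214 vs apothem 0.8 → ∉ W
#3 (1, 0, 1, 1): internal (1.707107, -0.292893); octagon support 1.707107 vs apothem 0.8 → ∉ W
#4 (-2, -3, 2, 3): internal (2.242641, -2.000000); octagon support 3.000000 vs apothem 0.8 → ∉ W
#5 (-1, 1, 0, 0): internal (-1.707107, 0.707107); octagon support 1.707107 vs apothem 0.8 → ∉ W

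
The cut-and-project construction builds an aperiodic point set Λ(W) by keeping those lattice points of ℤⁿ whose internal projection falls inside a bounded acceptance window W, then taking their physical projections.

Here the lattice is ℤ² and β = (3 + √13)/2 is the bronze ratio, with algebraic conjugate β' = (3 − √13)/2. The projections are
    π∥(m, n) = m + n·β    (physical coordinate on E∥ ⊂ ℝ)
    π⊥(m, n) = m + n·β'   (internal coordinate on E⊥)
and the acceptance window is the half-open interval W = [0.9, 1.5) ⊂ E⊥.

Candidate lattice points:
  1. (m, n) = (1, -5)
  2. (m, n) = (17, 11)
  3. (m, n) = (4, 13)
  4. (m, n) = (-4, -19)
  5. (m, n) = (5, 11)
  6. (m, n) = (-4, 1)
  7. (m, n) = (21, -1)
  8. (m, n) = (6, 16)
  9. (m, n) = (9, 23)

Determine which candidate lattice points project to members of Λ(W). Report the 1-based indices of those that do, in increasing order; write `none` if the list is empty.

Numerically β ≈ 3.30278 and β' = −1/β ≈ -0.30278.
candidate 1: (m,n)=(1,-5) → π∥ = 1-5·β ≈ -15.51388, π⊥ = 1-5·β' ≈ 2.51388 ∉ [0.9, 1.5) ⇒ out
candidate 2: (m,n)=(17,11) → π∥ = 17+11·β ≈ 53.33053, π⊥ = 17+11·β' ≈ 13.66947 ∉ [0.9, 1.5) ⇒ out
candidate 3: (m,n)=(4,13) → π∥ = 4+13·β ≈ 46.93608, π⊥ = 4+13·β' ≈ 0.06392 ∉ [0.9, 1.5) ⇒ out
candidate 4: (m,n)=(-4,-19) → π∥ = -4-19·β ≈ -66.75274, π⊥ = -4-19·β' ≈ 1.75274 ∉ [0.9, 1.5) ⇒ out
candidate 5: (m,n)=(5,11) → π∥ = 5+11·β ≈ 41.33053, π⊥ = 5+11·β' ≈ 1.66947 ∉ [0.9, 1.5) ⇒ out
candidate 6: (m,n)=(-4,1) → π∥ = -4+1·β ≈ -0.69722, π⊥ = -4+1·β' ≈ -4.30278 ∉ [0.9, 1.5) ⇒ out
candidate 7: (m,n)=(21,-1) → π∥ = 21-1·β ≈ 17.69722, π⊥ = 21-1·β' ≈ 21.30278 ∉ [0.9, 1.5) ⇒ out
candidate 8: (m,n)=(6,16) → π∥ = 6+16·β ≈ 58.84441, π⊥ = 6+16·β' ≈ 1.15559 ∈ [0.9, 1.5) ⇒ IN Λ
candidate 9: (m,n)=(9,23) → π∥ = 9+23·β ≈ 84.96384, π⊥ = 9+23·β' ≈ 2.03616 ∉ [0.9, 1.5) ⇒ out

8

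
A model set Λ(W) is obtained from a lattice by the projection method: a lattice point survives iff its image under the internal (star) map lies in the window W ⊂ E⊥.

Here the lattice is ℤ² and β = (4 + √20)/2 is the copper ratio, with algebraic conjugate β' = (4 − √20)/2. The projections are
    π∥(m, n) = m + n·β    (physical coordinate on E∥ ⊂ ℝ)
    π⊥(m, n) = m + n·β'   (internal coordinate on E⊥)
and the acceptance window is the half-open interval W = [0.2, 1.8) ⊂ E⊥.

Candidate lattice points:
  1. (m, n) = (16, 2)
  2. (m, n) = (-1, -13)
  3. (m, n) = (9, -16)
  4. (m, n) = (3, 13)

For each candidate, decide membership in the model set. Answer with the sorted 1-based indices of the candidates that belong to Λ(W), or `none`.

Compute β' = (4−√20)/2 = -0.2361, so π⊥(m,n) = m -0.2361·n.
#1 (16,2): internal coord 16 + (2)·β' = +15.5279; +15.5279 ∉ [0.2, 1.8) → out
#2 (-1,-13): internal coord -1 + (-13)·β' = +2.0689; +2.0689 ∉ [0.2, 1.8) → out
#3 (9,-16): internal coord 9 + (-16)·β' = +12.7771; +12.7771 ∉ [0.2, 1.8) → out
#4 (3,13): internal coord 3 + (13)·β' = -0.0689; -0.0689 ∉ [0.2, 1.8) → out

none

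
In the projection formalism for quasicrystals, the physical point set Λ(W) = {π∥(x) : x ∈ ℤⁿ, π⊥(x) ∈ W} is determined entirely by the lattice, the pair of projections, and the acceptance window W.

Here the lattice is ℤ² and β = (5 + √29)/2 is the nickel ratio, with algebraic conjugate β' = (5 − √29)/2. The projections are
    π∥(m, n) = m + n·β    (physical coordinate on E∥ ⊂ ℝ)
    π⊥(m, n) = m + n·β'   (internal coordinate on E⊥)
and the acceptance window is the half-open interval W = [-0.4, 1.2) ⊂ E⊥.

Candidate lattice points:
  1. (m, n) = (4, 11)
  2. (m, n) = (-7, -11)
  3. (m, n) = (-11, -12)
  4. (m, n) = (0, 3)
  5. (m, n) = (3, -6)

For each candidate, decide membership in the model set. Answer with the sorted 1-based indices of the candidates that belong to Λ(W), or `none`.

none

Numerically β ≈ 5.192582 and β' = −1/β ≈ -0.192582.
[1] lift (4,11): star map gives 1.881594; window check -0.4 ≤ 1.881594 < 1.2 is false → out
[2] lift (-7,-11): star map gives -4.881594; window check -0.4 ≤ -4.881594 < 1.2 is false → out
[3] lift (-11,-12): star map gives -8.689011; window check -0.4 ≤ -8.689011 < 1.2 is false → out
[4] lift (0,3): star map gives -0.577747; window check -0.4 ≤ -0.577747 < 1.2 is false → out
[5] lift (3,-6): star map gives 4.155494; window check -0.4 ≤ 4.155494 < 1.2 is false → out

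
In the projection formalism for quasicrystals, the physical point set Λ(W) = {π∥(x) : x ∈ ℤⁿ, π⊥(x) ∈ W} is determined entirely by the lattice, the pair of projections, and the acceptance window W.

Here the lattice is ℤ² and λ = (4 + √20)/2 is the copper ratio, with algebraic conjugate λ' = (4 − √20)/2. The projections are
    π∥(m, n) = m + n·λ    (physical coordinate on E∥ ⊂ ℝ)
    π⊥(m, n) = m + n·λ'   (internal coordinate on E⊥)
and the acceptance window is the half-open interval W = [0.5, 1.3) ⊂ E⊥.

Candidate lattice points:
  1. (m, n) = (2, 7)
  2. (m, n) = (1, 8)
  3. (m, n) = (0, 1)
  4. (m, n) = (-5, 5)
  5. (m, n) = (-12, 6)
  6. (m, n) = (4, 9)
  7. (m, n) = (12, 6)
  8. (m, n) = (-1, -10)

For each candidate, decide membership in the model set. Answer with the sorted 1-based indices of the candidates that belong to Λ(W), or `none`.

λ' = (4−√20)/2 ≈ -0.2361.
#1 (2,7): internal coord 2 + (7)·λ' = +0.3475; +0.3475 ∉ [0.5, 1.3) → out
#2 (1,8): internal coord 1 + (8)·λ' = -0.8885; -0.8885 ∉ [0.5, 1.3) → out
#3 (0,1): internal coord 0 + (1)·λ' = -0.2361; -0.2361 ∉ [0.5, 1.3) → out
#4 (-5,5): internal coord -5 + (5)·λ' = -6.1803; -6.1803 ∉ [0.5, 1.3) → out
#5 (-12,6): internal coord -12 + (6)·λ' = -13.4164; -13.4164 ∉ [0.5, 1.3) → out
#6 (4,9): internal coord 4 + (9)·λ' = +1.8754; +1.8754 ∉ [0.5, 1.3) → out
#7 (12,6): internal coord 12 + (6)·λ' = +10.5836; +10.5836 ∉ [0.5, 1.3) → out
#8 (-1,-10): internal coord -1 + (-10)·λ' = +1.3607; +1.3607 ∉ [0.5, 1.3) → out

none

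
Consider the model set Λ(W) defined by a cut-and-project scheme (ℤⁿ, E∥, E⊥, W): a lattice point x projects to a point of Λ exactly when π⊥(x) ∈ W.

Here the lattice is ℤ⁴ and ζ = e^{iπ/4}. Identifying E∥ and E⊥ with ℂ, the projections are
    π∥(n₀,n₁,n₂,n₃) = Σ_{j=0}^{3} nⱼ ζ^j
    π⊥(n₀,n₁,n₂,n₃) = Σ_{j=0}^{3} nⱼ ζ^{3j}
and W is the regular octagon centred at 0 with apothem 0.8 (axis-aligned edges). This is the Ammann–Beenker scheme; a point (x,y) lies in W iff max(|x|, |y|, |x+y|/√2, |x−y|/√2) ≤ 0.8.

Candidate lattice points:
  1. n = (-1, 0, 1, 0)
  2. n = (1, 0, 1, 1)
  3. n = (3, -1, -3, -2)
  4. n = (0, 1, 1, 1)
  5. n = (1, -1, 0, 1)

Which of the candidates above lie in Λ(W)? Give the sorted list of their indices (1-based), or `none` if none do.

4

Internal map: ζ^{3j} for j=0..3 gives (1,0), (−√2/2,√2/2), (0,−1), (√2/2,√2/2).
#1 (-1, 0, 1, 0): internal (-1.0000, -1.0000); octagon support 1.4142 vs apothem 0.8 → ∉ W
#2 (1, 0, 1, 1): internal (1.7071, -0.2929); octagon support 1.7071 vs apothem 0.8 → ∉ W
#3 (3, -1, -3, -2): internal (2.2929, 0.8787); octagon support 2.2929 vs apothem 0.8 → ∉ W
#4 (0, 1, 1, 1): internal (0.0000, 0.4142); octagon support 0.4142 vs apothem 0.8 → ∈ W
#5 (1, -1, 0, 1): internal (2.4142, 0.0000); octagon support 2.4142 vs apothem 0.8 → ∉ W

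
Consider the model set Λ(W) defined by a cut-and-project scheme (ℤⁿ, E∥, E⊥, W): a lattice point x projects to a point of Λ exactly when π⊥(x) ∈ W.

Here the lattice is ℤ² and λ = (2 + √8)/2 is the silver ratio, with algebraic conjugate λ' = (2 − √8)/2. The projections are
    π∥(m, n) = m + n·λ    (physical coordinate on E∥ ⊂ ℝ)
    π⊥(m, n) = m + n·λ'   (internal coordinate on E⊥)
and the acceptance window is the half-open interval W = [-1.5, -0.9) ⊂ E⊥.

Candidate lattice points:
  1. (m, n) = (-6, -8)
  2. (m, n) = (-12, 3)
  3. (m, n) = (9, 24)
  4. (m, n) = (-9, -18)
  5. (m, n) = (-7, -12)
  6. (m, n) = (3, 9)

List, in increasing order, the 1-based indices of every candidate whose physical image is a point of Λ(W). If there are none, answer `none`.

λ' = (2−√8)/2 ≈ -0.41421.
candidate 1: (m,n)=(-6,-8) → π∥ = -6-8·λ ≈ -25.31371, π⊥ = -6-8·λ' ≈ -2.68629 ∉ [-1.5, -0.9) ⇒ out
candidate 2: (m,n)=(-12,3) → π∥ = -12+3·λ ≈ -4.75736, π⊥ = -12+3·λ' ≈ -13.24264 ∉ [-1.5, -0.9) ⇒ out
candidate 3: (m,n)=(9,24) → π∥ = 9+24·λ ≈ 66.94113, π⊥ = 9+24·λ' ≈ -0.94113 ∈ [-1.5, -0.9) ⇒ IN Λ
candidate 4: (m,n)=(-9,-18) → π∥ = -9-18·λ ≈ -52.45584, π⊥ = -9-18·λ' ≈ -1.54416 ∉ [-1.5, -0.9) ⇒ out
candidate 5: (m,n)=(-7,-12) → π∥ = -7-12·λ ≈ -35.97056, π⊥ = -7-12·λ' ≈ -2.02944 ∉ [-1.5, -0.9) ⇒ out
candidate 6: (m,n)=(3,9) → π∥ = 3+9·λ ≈ 24.72792, π⊥ = 3+9·λ' ≈ -0.72792 ∉ [-1.5, -0.9) ⇒ out

3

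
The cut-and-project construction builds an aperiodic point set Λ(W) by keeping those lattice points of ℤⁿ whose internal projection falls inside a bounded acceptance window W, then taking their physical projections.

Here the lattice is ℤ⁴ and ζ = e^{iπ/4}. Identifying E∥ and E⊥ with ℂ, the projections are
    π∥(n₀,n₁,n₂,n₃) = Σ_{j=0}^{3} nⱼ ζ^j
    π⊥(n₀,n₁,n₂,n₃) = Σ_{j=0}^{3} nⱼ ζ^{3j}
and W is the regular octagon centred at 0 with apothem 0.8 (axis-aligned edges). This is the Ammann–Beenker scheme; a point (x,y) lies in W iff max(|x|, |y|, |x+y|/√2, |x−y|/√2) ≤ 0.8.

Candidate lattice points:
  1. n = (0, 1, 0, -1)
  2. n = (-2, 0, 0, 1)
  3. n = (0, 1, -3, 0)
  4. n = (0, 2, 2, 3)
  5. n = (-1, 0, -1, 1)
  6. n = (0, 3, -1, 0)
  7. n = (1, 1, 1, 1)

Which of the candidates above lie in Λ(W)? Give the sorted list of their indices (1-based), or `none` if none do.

With ζ = e^{iπ/4} the internal vectors are ζ^0,ζ^3,ζ^6,ζ^9.
candidate 1: n = (0, 1, 0, -1) → π⊥ ≈ (-1.4142, +0.0000); max(|x|,|y|,|x±y|/√2) = 1.4142 > 0.8 ⇒ ∉ W
candidate 2: n = (-2, 0, 0, 1) → π⊥ ≈ (-1.2929, +0.7071); max(|x|,|y|,|x±y|/√2) = 1.4142 > 0.8 ⇒ ∉ W
candidate 3: n = (0, 1, -3, 0) → π⊥ ≈ (-0.7071, +3.7071); max(|x|,|y|,|x±y|/√2) = 3.7071 > 0.8 ⇒ ∉ W
candidate 4: n = (0, 2, 2, 3) → π⊥ ≈ (+0.7071, +1.5355); max(|x|,|y|,|x±y|/√2) = 1.5858 > 0.8 ⇒ ∉ W
candidate 5: n = (-1, 0, -1, 1) → π⊥ ≈ (-0.2929, +1.7071); max(|x|,|y|,|x±y|/√2) = 1.7071 > 0.8 ⇒ ∉ W
candidate 6: n = (0, 3, -1, 0) → π⊥ ≈ (-2.1213, +3.1213); max(|x|,|y|,|x±y|/√2) = 3.7071 > 0.8 ⇒ ∉ W
candidate 7: n = (1, 1, 1, 1) → π⊥ ≈ (+1.0000, +0.4142); max(|x|,|y|,|x±y|/√2) = 1.0000 > 0.8 ⇒ ∉ W

none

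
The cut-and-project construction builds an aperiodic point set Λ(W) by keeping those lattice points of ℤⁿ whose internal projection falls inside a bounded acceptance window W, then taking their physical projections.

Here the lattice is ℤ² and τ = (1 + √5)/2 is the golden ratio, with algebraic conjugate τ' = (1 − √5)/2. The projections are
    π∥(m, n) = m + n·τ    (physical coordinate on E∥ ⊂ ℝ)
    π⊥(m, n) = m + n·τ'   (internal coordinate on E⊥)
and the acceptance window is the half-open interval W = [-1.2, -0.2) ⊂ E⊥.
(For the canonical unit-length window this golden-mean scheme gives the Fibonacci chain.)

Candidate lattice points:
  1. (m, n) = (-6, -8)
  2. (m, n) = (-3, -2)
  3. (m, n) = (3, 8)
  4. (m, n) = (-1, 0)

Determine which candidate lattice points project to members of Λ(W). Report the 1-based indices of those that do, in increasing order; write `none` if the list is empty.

Compute τ' = (1−√5)/2 = -0.618034, so π⊥(m,n) = m -0.618034·n.
#1 (-6,-8): internal coord -6 + (-8)·τ' = -1.055728; -1.055728 ∈ [-1.2, -0.2) → IN Λ
#2 (-3,-2): internal coord -3 + (-2)·τ' = -1.763932; -1.763932 ∉ [-1.2, -0.2) → out
#3 (3,8): internal coord 3 + (8)·τ' = -1.944272; -1.944272 ∉ [-1.2, -0.2) → out
#4 (-1,0): internal coord -1 + (0)·τ' = -1.000000; -1.000000 ∈ [-1.2, -0.2) → IN Λ

1, 4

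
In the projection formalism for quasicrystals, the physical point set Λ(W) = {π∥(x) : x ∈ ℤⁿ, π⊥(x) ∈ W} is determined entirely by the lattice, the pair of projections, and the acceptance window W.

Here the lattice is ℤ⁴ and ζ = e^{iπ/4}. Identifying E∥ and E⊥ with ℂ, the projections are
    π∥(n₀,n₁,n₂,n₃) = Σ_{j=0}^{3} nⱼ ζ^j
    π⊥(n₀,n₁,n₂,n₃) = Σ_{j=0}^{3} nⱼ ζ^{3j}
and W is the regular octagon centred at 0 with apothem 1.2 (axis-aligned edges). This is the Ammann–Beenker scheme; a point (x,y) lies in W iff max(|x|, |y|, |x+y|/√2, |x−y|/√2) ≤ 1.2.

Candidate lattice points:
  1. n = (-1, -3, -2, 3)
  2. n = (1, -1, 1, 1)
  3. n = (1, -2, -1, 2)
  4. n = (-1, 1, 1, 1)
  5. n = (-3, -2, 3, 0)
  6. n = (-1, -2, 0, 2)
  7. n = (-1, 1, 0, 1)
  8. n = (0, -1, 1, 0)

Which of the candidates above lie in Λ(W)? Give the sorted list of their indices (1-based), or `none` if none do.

Internal map: ζ^{3j} for j=0..3 gives (1,0), (−√2/2,√2/2), (0,−1), (√2/2,√2/2).
candidate 1: n = (-1, -3, -2, 3) → π⊥ ≈ (+3.2426, +2.0000); max(|x|,|y|,|x±y|/√2) = 3.7071 > 1.2 ⇒ ∉ W
candidate 2: n = (1, -1, 1, 1) → π⊥ ≈ (+2.4142, -1.0000); max(|x|,|y|,|x±y|/√2) = 2.4142 > 1.2 ⇒ ∉ W
candidate 3: n = (1, -2, -1, 2) → π⊥ ≈ (+3.8284, +1.0000); max(|x|,|y|,|x±y|/√2) = 3.8284 > 1.2 ⇒ ∉ W
candidate 4: n = (-1, 1, 1, 1) → π⊥ ≈ (-1.0000, +0.4142); max(|x|,|y|,|x±y|/√2) = 1.0000 ≤ 1.2 ⇒ ∈ W
candidate 5: n = (-3, -2, 3, 0) → π⊥ ≈ (-1.5858, -4.4142); max(|x|,|y|,|x±y|/√2) = 4.4142 > 1.2 ⇒ ∉ W
candidate 6: n = (-1, -2, 0, 2) → π⊥ ≈ (+1.8284, +0.0000); max(|x|,|y|,|x±y|/√2) = 1.8284 > 1.2 ⇒ ∉ W
candidate 7: n = (-1, 1, 0, 1) → π⊥ ≈ (-1.0000, +1.4142); max(|x|,|y|,|x±y|/√2) = 1.7071 > 1.2 ⇒ ∉ W
candidate 8: n = (0, -1, 1, 0) → π⊥ ≈ (+0.7071, -1.7071); max(|x|,|y|,|x±y|/√2) = 1.7071 > 1.2 ⇒ ∉ W

4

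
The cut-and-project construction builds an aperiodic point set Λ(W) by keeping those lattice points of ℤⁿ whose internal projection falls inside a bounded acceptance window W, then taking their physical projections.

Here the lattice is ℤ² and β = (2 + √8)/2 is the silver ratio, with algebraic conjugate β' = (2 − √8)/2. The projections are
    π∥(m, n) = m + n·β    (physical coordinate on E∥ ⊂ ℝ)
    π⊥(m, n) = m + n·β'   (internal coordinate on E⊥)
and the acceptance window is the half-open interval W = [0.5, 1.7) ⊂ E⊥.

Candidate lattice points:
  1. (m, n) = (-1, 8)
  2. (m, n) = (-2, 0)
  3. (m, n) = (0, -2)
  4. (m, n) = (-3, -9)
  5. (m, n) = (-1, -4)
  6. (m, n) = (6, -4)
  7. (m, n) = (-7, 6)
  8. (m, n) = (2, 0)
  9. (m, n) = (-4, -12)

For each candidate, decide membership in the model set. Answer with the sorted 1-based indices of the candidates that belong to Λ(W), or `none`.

β' = (2−√8)/2 ≈ -0.4142.
[1] lift (-1,8): star map gives -4.3137; window check 0.5 ≤ -4.3137 < 1.7 is false → out
[2] lift (-2,0): star map gives -2.0000; window check 0.5 ≤ -2.0000 < 1.7 is false → out
[3] lift (0,-2): star map gives 0.8284; window check 0.5 ≤ 0.8284 < 1.7 is true → IN Λ
[4] lift (-3,-9): star map gives 0.7279; window check 0.5 ≤ 0.7279 < 1.7 is true → IN Λ
[5] lift (-1,-4): star map gives 0.6569; window check 0.5 ≤ 0.6569 < 1.7 is true → IN Λ
[6] lift (6,-4): star map gives 7.6569; window check 0.5 ≤ 7.6569 < 1.7 is false → out
[7] lift (-7,6): star map gives -9.4853; window check 0.5 ≤ -9.4853 < 1.7 is false → out
[8] lift (2,0): star map gives 2.0000; window check 0.5 ≤ 2.0000 < 1.7 is false → out
[9] lift (-4,-12): star map gives 0.9706; window check 0.5 ≤ 0.9706 < 1.7 is true → IN Λ

3, 4, 5, 9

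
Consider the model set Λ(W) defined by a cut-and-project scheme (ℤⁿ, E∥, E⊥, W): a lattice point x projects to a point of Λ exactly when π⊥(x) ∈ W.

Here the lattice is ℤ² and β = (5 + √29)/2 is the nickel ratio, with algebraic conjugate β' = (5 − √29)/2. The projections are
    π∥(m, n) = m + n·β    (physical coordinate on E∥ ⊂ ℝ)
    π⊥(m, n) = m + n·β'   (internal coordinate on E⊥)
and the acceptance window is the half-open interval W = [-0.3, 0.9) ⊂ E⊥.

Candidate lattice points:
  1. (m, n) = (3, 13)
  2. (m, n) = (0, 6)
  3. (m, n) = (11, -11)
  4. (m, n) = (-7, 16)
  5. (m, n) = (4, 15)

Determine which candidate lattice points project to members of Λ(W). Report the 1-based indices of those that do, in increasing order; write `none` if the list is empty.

1

Compute β' = (5−√29)/2 = -0.1926, so π⊥(m,n) = m -0.1926·n.
#1 (3,13): internal coord 3 + (13)·β' = +0.4964; +0.4964 ∈ [-0.3, 0.9) → IN Λ
#2 (0,6): internal coord 0 + (6)·β' = -1.1555; -1.1555 ∉ [-0.3, 0.9) → out
#3 (11,-11): internal coord 11 + (-11)·β' = +13.1184; +13.1184 ∉ [-0.3, 0.9) → out
#4 (-7,16): internal coord -7 + (16)·β' = -10.0813; -10.0813 ∉ [-0.3, 0.9) → out
#5 (4,15): internal coord 4 + (15)·β' = +1.1113; +1.1113 ∉ [-0.3, 0.9) → out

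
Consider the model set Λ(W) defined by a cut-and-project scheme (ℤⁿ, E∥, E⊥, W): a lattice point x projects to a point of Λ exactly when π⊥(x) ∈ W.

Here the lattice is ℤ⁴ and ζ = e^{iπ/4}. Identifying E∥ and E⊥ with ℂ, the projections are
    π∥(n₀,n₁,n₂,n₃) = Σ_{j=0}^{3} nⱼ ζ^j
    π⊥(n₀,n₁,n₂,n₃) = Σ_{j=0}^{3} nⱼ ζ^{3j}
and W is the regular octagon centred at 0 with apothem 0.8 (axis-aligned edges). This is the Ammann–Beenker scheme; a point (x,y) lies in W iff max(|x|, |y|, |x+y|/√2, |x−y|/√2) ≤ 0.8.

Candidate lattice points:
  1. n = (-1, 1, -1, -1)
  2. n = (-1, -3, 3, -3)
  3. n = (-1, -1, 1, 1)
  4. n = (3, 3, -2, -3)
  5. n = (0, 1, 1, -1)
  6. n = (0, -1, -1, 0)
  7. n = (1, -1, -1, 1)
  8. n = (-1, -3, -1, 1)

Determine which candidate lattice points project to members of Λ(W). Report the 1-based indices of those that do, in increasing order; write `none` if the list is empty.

6

Internal map: ζ^{3j} for j=0..3 gives (1,0), (−√2/2,√2/2), (0,−1), (√2/2,√2/2).
#1 (-1, 1, -1, -1): internal (-2.41421, 1.00000); octagon support 2.41421 vs apothem 0.8 → ∉ W
#2 (-1, -3, 3, -3): internal (-1.00000, -7.24264); octagon support 7.24264 vs apothem 0.8 → ∉ W
#3 (-1, -1, 1, 1): internal (0.41421, -1.00000); octagon support 1.00000 vs apothem 0.8 → ∉ W
#4 (3, 3, -2, -3): internal (-1.24264, 2.00000); octagon support 2.29289 vs apothem 0.8 → ∉ W
#5 (0, 1, 1, -1): internal (-1.41421, -1.00000); octagon support 1.70711 vs apothem 0.8 → ∉ W
#6 (0, -1, -1, 0): internal (0.70711, 0.29289); octagon support 0.70711 vs apothem 0.8 → ∈ W
#7 (1, -1, -1, 1): internal (2.41421, 1.00000); octagon support 2.41421 vs apothem 0.8 → ∉ W
#8 (-1, -3, -1, 1): internal (1.82843, -0.41421); octagon support 1.82843 vs apothem 0.8 → ∉ W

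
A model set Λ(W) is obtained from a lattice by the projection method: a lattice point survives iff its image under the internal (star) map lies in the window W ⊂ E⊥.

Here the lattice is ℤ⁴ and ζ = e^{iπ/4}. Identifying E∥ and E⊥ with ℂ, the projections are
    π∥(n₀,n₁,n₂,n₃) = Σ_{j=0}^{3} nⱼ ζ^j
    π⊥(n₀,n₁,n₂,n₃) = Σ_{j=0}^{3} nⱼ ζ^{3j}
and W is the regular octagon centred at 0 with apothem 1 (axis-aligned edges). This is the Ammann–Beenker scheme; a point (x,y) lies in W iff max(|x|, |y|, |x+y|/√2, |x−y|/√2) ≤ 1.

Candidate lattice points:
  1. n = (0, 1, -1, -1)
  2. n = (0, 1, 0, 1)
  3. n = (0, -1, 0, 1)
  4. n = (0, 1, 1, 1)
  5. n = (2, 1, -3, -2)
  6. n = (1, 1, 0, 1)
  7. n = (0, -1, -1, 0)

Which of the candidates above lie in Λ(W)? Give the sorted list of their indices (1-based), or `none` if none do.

4, 7

π⊥(n) = n₀ + n₁ζ³ + n₂ζ⁶ + n₃ζ⁹ where ζ = e^{iπ/4}.
#1 (0, 1, -1, -1): internal (-1.414214, 1.000000); octagon support 1.707107 vs apothem 1 → ∉ W
#2 (0, 1, 0, 1): internal (0.000000, 1.414214); octagon support 1.414214 vs apothem 1 → ∉ W
#3 (0, -1, 0, 1): internal (1.414214, 0.000000); octagon support 1.414214 vs apothem 1 → ∉ W
#4 (0, 1, 1, 1): internal (0.000000, 0.414214); octagon support 0.414214 vs apothem 1 → ∈ W
#5 (2, 1, -3, -2): internal (-0.121320, 2.292893); octagon support 2.292893 vs apothem 1 → ∉ W
#6 (1, 1, 0, 1): internal (1.000000, 1.414214); octagon support 1.707107 vs apothem 1 → ∉ W
#7 (0, -1, -1, 0): internal (0.707107, 0.292893); octagon support 0.707107 vs apothem 1 → ∈ W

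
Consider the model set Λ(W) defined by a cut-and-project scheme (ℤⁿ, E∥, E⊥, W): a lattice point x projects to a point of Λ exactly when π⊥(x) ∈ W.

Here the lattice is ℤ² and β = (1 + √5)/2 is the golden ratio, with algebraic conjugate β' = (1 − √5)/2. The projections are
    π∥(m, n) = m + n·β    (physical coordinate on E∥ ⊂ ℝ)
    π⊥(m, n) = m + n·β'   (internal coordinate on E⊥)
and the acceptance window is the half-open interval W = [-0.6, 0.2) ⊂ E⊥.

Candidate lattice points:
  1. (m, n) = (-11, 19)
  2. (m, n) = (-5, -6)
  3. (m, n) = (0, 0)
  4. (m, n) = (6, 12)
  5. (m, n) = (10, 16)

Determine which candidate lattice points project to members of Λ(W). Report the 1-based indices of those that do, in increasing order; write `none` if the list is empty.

Compute β' = (1−√5)/2 = -0.6180, so π⊥(m,n) = m -0.6180·n.
[1] lift (-11,19): star map gives -22.7426; window check -0.6 ≤ -22.7426 < 0.2 is false → out
[2] lift (-5,-6): star map gives -1.2918; window check -0.6 ≤ -1.2918 < 0.2 is false → out
[3] lift (0,0): star map gives 0.0000; window check -0.6 ≤ 0.0000 < 0.2 is true → IN Λ
[4] lift (6,12): star map gives -1.4164; window check -0.6 ≤ -1.4164 < 0.2 is false → out
[5] lift (10,16): star map gives 0.1115; window check -0.6 ≤ 0.1115 < 0.2 is true → IN Λ

3, 5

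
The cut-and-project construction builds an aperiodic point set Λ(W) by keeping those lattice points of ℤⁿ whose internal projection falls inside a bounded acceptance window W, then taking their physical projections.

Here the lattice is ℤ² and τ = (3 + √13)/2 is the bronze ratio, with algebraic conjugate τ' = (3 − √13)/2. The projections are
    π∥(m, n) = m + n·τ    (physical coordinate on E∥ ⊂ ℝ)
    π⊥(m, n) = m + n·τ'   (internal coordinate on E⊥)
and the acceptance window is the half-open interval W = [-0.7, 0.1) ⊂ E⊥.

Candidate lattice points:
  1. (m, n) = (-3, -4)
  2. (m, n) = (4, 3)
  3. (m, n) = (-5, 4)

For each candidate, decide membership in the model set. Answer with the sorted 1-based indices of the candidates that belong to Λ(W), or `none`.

none

τ' = (3−√13)/2 ≈ -0.30278.
[1] lift (-3,-4): star map gives -1.78890; window check -0.7 ≤ -1.78890 < 0.1 is false → out
[2] lift (4,3): star map gives 3.09167; window check -0.7 ≤ 3.09167 < 0.1 is false → out
[3] lift (-5,4): star map gives -6.21110; window check -0.7 ≤ -6.21110 < 0.1 is false → out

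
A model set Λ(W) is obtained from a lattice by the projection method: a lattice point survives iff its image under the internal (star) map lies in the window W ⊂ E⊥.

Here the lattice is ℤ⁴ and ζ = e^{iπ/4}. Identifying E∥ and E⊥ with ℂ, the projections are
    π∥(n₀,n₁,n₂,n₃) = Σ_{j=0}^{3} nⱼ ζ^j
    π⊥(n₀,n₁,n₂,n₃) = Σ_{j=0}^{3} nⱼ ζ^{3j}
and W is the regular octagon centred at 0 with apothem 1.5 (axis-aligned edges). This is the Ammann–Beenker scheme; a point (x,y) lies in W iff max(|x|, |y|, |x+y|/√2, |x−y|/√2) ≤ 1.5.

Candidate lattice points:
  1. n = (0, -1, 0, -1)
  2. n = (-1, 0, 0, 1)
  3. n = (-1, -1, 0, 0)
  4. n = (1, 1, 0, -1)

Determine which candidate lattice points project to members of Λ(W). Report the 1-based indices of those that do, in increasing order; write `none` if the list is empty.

1, 2, 3, 4

π⊥(n) = n₀ + n₁ζ³ + n₂ζ⁶ + n₃ζ⁹ where ζ = e^{iπ/4}.
#1 (0, -1, 0, -1): internal (0.000000, -1.414214); octagon support 1.414214 vs apothem 1.5 → ∈ W
#2 (-1, 0, 0, 1): internal (-0.292893, 0.707107); octagon support 0.707107 vs apothem 1.5 → ∈ W
#3 (-1, -1, 0, 0): internal (-0.292893, -0.707107); octagon support 0.707107 vs apothem 1.5 → ∈ W
#4 (1, 1, 0, -1): internal (-0.414214, 0.000000); octagon support 0.414214 vs apothem 1.5 → ∈ W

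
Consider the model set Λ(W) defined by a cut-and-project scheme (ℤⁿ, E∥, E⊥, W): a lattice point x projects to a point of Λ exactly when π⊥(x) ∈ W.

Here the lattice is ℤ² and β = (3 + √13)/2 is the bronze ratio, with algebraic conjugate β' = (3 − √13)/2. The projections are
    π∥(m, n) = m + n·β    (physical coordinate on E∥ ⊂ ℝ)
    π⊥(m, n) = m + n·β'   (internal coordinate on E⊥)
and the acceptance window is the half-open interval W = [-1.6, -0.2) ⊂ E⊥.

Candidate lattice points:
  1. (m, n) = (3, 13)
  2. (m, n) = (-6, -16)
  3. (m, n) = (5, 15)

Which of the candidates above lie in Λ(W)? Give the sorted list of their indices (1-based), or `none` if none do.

1, 2

β' = (3−√13)/2 ≈ -0.3028.
[1] lift (3,13): star map gives -0.9361; window check -1.6 ≤ -0.9361 < -0.2 is true → IN Λ
[2] lift (-6,-16): star map gives -1.1556; window check -1.6 ≤ -1.1556 < -0.2 is true → IN Λ
[3] lift (5,15): star map gives 0.4584; window check -1.6 ≤ 0.4584 < -0.2 is false → out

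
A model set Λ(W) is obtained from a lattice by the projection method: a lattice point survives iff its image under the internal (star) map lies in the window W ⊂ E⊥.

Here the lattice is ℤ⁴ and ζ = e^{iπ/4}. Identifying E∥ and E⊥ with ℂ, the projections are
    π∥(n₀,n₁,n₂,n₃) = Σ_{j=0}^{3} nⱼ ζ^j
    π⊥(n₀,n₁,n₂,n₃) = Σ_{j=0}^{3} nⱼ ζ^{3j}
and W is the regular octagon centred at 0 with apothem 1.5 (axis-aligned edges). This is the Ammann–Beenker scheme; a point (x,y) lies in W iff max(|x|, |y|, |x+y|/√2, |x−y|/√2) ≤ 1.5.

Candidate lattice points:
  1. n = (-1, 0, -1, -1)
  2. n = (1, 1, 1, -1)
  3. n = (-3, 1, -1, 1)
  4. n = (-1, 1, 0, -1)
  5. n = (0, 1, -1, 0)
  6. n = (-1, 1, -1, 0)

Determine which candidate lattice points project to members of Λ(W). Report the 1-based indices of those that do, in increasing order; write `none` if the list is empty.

Internal map: ζ^{3j} for j=0..3 gives (1,0), (−√2/2,√2/2), (0,−1), (√2/2,√2/2).
#1 (-1, 0, -1, -1): internal (-1.707107, 0.292893); octagon support 1.707107 vs apothem 1.5 → ∉ W
#2 (1, 1, 1, -1): internal (-0.414214, -1.000000); octagon support 1.000000 vs apothem 1.5 → ∈ W
#3 (-3, 1, -1, 1): internal (-3.000000, 2.414214); octagon support 3.828427 vs apothem 1.5 → ∉ W
#4 (-1, 1, 0, -1): internal (-2.414214, 0.000000); octagon support 2.414214 vs apothem 1.5 → ∉ W
#5 (0, 1, -1, 0): internal (-0.707107, 1.707107); octagon support 1.707107 vs apothem 1.5 → ∉ W
#6 (-1, 1, -1, 0): internal (-1.707107, 1.707107); octagon support 2.414214 vs apothem 1.5 → ∉ W

2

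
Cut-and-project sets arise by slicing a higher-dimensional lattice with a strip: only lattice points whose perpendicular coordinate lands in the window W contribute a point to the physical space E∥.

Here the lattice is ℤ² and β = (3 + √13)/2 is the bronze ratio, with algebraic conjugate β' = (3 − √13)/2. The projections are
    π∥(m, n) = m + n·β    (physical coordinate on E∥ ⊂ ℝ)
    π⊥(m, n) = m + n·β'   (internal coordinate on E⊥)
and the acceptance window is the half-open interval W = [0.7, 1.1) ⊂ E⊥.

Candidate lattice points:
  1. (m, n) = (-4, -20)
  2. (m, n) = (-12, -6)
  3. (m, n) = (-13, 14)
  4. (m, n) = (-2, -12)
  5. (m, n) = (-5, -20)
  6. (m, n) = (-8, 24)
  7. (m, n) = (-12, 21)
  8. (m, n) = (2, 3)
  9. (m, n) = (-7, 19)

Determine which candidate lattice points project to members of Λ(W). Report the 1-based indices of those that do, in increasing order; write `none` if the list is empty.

Numerically β ≈ 3.30278 and β' = −1/β ≈ -0.30278.
candidate 1: (m,n)=(-4,-20) → π∥ = -4-20·β ≈ -70.05551, π⊥ = -4-20·β' ≈ 2.05551 ∉ [0.7, 1.1) ⇒ out
candidate 2: (m,n)=(-12,-6) → π∥ = -12-6·β ≈ -31.81665, π⊥ = -12-6·β' ≈ -10.18335 ∉ [0.7, 1.1) ⇒ out
candidate 3: (m,n)=(-13,14) → π∥ = -13+14·β ≈ 33.23886, π⊥ = -13+14·β' ≈ -17.23886 ∉ [0.7, 1.1) ⇒ out
candidate 4: (m,n)=(-2,-12) → π∥ = -2-12·β ≈ -41.63331, π⊥ = -2-12·β' ≈ 1.63331 ∉ [0.7, 1.1) ⇒ out
candidate 5: (m,n)=(-5,-20) → π∥ = -5-20·β ≈ -71.05551, π⊥ = -5-20·β' ≈ 1.05551 ∈ [0.7, 1.1) ⇒ IN Λ
candidate 6: (m,n)=(-8,24) → π∥ = -8+24·β ≈ 71.26662, π⊥ = -8+24·β' ≈ -15.26662 ∉ [0.7, 1.1) ⇒ out
candidate 7: (m,n)=(-12,21) → π∥ = -12+21·β ≈ 57.35829, π⊥ = -12+21·β' ≈ -18.35829 ∉ [0.7, 1.1) ⇒ out
candidate 8: (m,n)=(2,3) → π∥ = 2+3·β ≈ 11.90833, π⊥ = 2+3·β' ≈ 1.09167 ∈ [0.7, 1.1) ⇒ IN Λ
candidate 9: (m,n)=(-7,19) → π∥ = -7+19·β ≈ 55.75274, π⊥ = -7+19·β' ≈ -12.75274 ∉ [0.7, 1.1) ⇒ out

5, 8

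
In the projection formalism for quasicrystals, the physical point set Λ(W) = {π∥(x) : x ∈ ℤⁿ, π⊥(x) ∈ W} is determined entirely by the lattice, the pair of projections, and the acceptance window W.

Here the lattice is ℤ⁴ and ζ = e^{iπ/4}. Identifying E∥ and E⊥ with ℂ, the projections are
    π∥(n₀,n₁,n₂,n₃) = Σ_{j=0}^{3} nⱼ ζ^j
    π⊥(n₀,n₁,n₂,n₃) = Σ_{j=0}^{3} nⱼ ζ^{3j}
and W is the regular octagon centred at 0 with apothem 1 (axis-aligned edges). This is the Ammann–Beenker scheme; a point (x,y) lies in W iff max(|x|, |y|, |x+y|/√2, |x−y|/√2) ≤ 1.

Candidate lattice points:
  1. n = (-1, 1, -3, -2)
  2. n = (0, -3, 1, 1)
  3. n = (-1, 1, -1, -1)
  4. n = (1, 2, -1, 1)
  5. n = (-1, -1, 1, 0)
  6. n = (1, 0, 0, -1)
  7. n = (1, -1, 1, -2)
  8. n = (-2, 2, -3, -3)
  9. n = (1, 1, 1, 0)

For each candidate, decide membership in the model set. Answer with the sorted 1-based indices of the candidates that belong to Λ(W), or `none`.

π⊥(n) = n₀ + n₁ζ³ + n₂ζ⁶ + n₃ζ⁹ where ζ = e^{iπ/4}.
#1 (-1, 1, -3, -2): internal (-3.121320, 2.292893); octagon support 3.828427 vs apothem 1 → ∉ W
#2 (0, -3, 1, 1): internal (2.828427, -2.414214); octagon support 3.707107 vs apothem 1 → ∉ W
#3 (-1, 1, -1, -1): internal (-2.414214, 1.000000); octagon support 2.414214 vs apothem 1 → ∉ W
#4 (1, 2, -1, 1): internal (0.292893, 3.121320); octagon support 3.121320 vs apothem 1 → ∉ W
#5 (-1, -1, 1, 0): internal (-0.292893, -1.707107); octagon support 1.707107 vs apothem 1 → ∉ W
#6 (1, 0, 0, -1): internal (0.292893, -0.707107); octagon support 0.707107 vs apothem 1 → ∈ W
#7 (1, -1, 1, -2): internal (0.292893, -3.121320); octagon support 3.121320 vs apothem 1 → ∉ W
#8 (-2, 2, -3, -3): internal (-5.535534, 2.292893); octagon support 5.535534 vs apothem 1 → ∉ W
#9 (1, 1, 1, 0): internal (0.292893, -0.292893); octagon support 0.414214 vs apothem 1 → ∈ W

6, 9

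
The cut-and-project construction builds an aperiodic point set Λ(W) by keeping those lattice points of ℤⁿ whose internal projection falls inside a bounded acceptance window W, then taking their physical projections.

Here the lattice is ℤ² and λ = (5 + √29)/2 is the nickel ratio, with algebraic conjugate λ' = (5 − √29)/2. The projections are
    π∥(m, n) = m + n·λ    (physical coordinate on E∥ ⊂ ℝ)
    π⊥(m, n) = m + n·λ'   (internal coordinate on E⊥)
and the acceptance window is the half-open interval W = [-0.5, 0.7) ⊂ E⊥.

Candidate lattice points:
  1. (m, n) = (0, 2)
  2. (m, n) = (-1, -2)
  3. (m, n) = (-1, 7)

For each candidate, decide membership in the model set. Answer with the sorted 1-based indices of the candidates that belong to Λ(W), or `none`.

λ' = (5−√29)/2 ≈ -0.192582.
#1 (0,2): internal coord 0 + (2)·λ' = -0.385165; -0.385165 ∈ [-0.5, 0.7) → IN Λ
#2 (-1,-2): internal coord -1 + (-2)·λ' = -0.614835; -0.614835 ∉ [-0.5, 0.7) → out
#3 (-1,7): internal coord -1 + (7)·λ' = -2.348077; -2.348077 ∉ [-0.5, 0.7) → out

1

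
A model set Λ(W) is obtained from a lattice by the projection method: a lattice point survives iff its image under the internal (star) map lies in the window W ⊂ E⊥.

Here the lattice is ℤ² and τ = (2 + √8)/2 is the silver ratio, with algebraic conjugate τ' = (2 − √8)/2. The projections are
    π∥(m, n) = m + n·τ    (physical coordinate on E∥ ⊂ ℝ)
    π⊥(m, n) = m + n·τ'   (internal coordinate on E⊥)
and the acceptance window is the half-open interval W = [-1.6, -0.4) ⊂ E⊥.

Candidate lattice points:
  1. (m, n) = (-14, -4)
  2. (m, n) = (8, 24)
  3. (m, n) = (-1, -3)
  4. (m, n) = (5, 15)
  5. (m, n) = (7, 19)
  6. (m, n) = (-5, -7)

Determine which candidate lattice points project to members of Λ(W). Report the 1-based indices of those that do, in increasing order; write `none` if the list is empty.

τ' = (2−√8)/2 ≈ -0.4142.
candidate 1: (m,n)=(-14,-4) → π∥ = -14-4·τ ≈ -23.6569, π⊥ = -14-4·τ' ≈ -12.3431 ∉ [-1.6, -0.4) ⇒ out
candidate 2: (m,n)=(8,24) → π∥ = 8+24·τ ≈ 65.9411, π⊥ = 8+24·τ' ≈ -1.9411 ∉ [-1.6, -0.4) ⇒ out
candidate 3: (m,n)=(-1,-3) → π∥ = -1-3·τ ≈ -8.2426, π⊥ = -1-3·τ' ≈ 0.2426 ∉ [-1.6, -0.4) ⇒ out
candidate 4: (m,n)=(5,15) → π∥ = 5+15·τ ≈ 41.2132, π⊥ = 5+15·τ' ≈ -1.2132 ∈ [-1.6, -0.4) ⇒ IN Λ
candidate 5: (m,n)=(7,19) → π∥ = 7+19·τ ≈ 52.8701, π⊥ = 7+19·τ' ≈ -0.8701 ∈ [-1.6, -0.4) ⇒ IN Λ
candidate 6: (m,n)=(-5,-7) → π∥ = -5-7·τ ≈ -21.8995, π⊥ = -5-7·τ' ≈ -2.1005 ∉ [-1.6, -0.4) ⇒ out

4, 5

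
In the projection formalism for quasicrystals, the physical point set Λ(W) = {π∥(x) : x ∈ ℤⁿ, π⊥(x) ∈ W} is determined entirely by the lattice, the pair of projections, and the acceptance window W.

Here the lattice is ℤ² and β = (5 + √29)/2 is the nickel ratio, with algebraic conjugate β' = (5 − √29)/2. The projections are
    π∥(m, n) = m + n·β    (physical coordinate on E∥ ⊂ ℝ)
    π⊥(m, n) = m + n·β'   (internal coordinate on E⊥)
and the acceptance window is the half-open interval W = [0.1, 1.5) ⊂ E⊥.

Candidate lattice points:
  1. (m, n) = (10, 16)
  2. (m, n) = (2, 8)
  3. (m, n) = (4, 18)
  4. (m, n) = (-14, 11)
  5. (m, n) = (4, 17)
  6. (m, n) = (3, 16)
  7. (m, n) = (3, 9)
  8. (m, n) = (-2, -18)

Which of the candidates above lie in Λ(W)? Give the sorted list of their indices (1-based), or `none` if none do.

β' = (5−√29)/2 ≈ -0.192582.
#1 (10,16): internal coord 10 + (16)·β' = +6.918682; +6.918682 ∉ [0.1, 1.5) → out
#2 (2,8): internal coord 2 + (8)·β' = +0.459341; +0.459341 ∈ [0.1, 1.5) → IN Λ
#3 (4,18): internal coord 4 + (18)·β' = +0.533517; +0.533517 ∈ [0.1, 1.5) → IN Λ
#4 (-14,11): internal coord -14 + (11)·β' = -16.118406; -16.118406 ∉ [0.1, 1.5) → out
#5 (4,17): internal coord 4 + (17)·β' = +0.726099; +0.726099 ∈ [0.1, 1.5) → IN Λ
#6 (3,16): internal coord 3 + (16)·β' = -0.081318; -0.081318 ∉ [0.1, 1.5) → out
#7 (3,9): internal coord 3 + (9)·β' = +1.266758; +1.266758 ∈ [0.1, 1.5) → IN Λ
#8 (-2,-18): internal coord -2 + (-18)·β' = +1.466483; +1.466483 ∈ [0.1, 1.5) → IN Λ

2, 3, 5, 7, 8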